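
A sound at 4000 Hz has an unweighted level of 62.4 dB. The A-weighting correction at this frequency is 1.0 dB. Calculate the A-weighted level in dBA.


Given values:
  SPL = 62.4 dB
  A-weighting at 4000 Hz = 1.0 dB
Formula: L_A = SPL + A_weight
L_A = 62.4 + (1.0)
L_A = 63.4

63.4 dBA


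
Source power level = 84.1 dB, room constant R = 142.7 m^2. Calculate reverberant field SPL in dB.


Given values:
  Lw = 84.1 dB, R = 142.7 m^2
Formula: SPL = Lw + 10 * log10(4 / R)
Compute 4 / R = 4 / 142.7 = 0.028031
Compute 10 * log10(0.028031) = -15.5236
SPL = 84.1 + (-15.5236) = 68.58

68.58 dB


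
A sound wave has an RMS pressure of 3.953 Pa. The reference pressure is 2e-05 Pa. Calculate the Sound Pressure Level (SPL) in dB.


Given values:
  p = 3.953 Pa
  p_ref = 2e-05 Pa
Formula: SPL = 20 * log10(p / p_ref)
Compute ratio: p / p_ref = 3.953 / 2e-05 = 197650
Compute log10: log10(197650) = 5.295897
Multiply: SPL = 20 * 5.295897 = 105.92

105.92 dB


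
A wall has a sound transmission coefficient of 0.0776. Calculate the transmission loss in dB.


Given values:
  tau = 0.0776
Formula: TL = 10 * log10(1 / tau)
Compute 1 / tau = 1 / 0.0776 = 12.8866
Compute log10(12.8866) = 1.110138
TL = 10 * 1.110138 = 11.1

11.1 dB


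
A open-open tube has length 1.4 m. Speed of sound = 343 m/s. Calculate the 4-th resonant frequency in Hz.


Given values:
  Tube type: open-open, L = 1.4 m, c = 343 m/s, n = 4
Formula: f_n = n * c / (2 * L)
Compute 2 * L = 2 * 1.4 = 2.8
f = 4 * 343 / 2.8
f = 490.0

490.0 Hz


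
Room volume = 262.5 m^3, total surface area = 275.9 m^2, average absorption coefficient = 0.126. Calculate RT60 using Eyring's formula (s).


Given values:
  V = 262.5 m^3, S = 275.9 m^2, alpha = 0.126
Formula: RT60 = 0.161 * V / (-S * ln(1 - alpha))
Compute ln(1 - 0.126) = ln(0.874) = -0.134675
Denominator: -275.9 * -0.134675 = 37.1568
Numerator: 0.161 * 262.5 = 42.2625
RT60 = 42.2625 / 37.1568 = 1.137

1.137 s


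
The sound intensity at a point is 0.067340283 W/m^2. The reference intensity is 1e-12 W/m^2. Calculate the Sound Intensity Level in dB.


Given values:
  I = 0.067340283 W/m^2
  I_ref = 1e-12 W/m^2
Formula: SIL = 10 * log10(I / I_ref)
Compute ratio: I / I_ref = 67340283000
Compute log10: log10(67340283000) = 10.828275
Multiply: SIL = 10 * 10.828275 = 108.28

108.28 dB


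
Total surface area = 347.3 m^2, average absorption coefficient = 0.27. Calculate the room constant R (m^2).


Given values:
  S = 347.3 m^2, alpha = 0.27
Formula: R = S * alpha / (1 - alpha)
Numerator: 347.3 * 0.27 = 93.771
Denominator: 1 - 0.27 = 0.73
R = 93.771 / 0.73 = 128.45

128.45 m^2


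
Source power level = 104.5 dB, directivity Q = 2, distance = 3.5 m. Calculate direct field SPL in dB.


Given values:
  Lw = 104.5 dB, Q = 2, r = 3.5 m
Formula: SPL = Lw + 10 * log10(Q / (4 * pi * r^2))
Compute 4 * pi * r^2 = 4 * pi * 3.5^2 = 153.938
Compute Q / denom = 2 / 153.938 = 0.01299224
Compute 10 * log10(0.01299224) = -18.8632
SPL = 104.5 + (-18.8632) = 85.64

85.64 dB


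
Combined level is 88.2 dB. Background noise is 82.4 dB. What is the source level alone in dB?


Given values:
  L_total = 88.2 dB, L_bg = 82.4 dB
Formula: L_source = 10 * log10(10^(L_total/10) - 10^(L_bg/10))
Convert to linear:
  10^(88.2/10) = 660693448.0076
  10^(82.4/10) = 173780082.8749
Difference: 660693448.0076 - 173780082.8749 = 486913365.1327
L_source = 10 * log10(486913365.1327) = 86.87

86.87 dB


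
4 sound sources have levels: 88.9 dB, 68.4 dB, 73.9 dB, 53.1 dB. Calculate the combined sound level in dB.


Formula: L_total = 10 * log10( sum(10^(Li/10)) )
  Source 1: 10^(88.9/10) = 776247116.6287
  Source 2: 10^(68.4/10) = 6918309.7092
  Source 3: 10^(73.9/10) = 24547089.1569
  Source 4: 10^(53.1/10) = 204173.7945
Sum of linear values = 807916689.2893
L_total = 10 * log10(807916689.2893) = 89.07

89.07 dB


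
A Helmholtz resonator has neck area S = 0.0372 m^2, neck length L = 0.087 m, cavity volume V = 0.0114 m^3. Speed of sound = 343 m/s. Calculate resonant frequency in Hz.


Given values:
  S = 0.0372 m^2, L = 0.087 m, V = 0.0114 m^3, c = 343 m/s
Formula: f = (c / (2*pi)) * sqrt(S / (V * L))
Compute V * L = 0.0114 * 0.087 = 0.0009918
Compute S / (V * L) = 0.0372 / 0.0009918 = 37.5076
Compute sqrt(37.5076) = 6.124345
Compute c / (2*pi) = 343 / 6.283185 = 54.590148
f = 54.590148 * 6.124345 = 334.33

334.33 Hz


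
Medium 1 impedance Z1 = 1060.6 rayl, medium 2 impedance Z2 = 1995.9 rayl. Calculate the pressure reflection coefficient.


Given values:
  Z1 = 1060.6 rayl, Z2 = 1995.9 rayl
Formula: R = (Z2 - Z1) / (Z2 + Z1)
Numerator: Z2 - Z1 = 1995.9 - 1060.6 = 935.3
Denominator: Z2 + Z1 = 1995.9 + 1060.6 = 3056.5
R = 935.3 / 3056.5 = 0.306

0.306


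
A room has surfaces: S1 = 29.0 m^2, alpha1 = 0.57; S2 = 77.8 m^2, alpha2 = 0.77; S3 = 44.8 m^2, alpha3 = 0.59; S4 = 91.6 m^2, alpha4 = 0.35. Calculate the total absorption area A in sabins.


Given surfaces:
  Surface 1: 29.0 * 0.57 = 16.53
  Surface 2: 77.8 * 0.77 = 59.906
  Surface 3: 44.8 * 0.59 = 26.432
  Surface 4: 91.6 * 0.35 = 32.06
Formula: A = sum(Si * alpha_i)
A = 16.53 + 59.906 + 26.432 + 32.06
A = 134.93

134.93 sabins


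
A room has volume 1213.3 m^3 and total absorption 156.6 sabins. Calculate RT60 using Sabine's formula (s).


Given values:
  V = 1213.3 m^3
  A = 156.6 sabins
Formula: RT60 = 0.161 * V / A
Numerator: 0.161 * 1213.3 = 195.3413
RT60 = 195.3413 / 156.6 = 1.247

1.247 s


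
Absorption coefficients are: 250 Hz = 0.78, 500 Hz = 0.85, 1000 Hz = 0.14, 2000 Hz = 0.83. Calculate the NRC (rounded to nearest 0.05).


Given values:
  a_250 = 0.78, a_500 = 0.85
  a_1000 = 0.14, a_2000 = 0.83
Formula: NRC = (a250 + a500 + a1000 + a2000) / 4
Sum = 0.78 + 0.85 + 0.14 + 0.83 = 2.6
NRC = 2.6 / 4 = 0.65
Rounded to nearest 0.05: 0.65

0.65


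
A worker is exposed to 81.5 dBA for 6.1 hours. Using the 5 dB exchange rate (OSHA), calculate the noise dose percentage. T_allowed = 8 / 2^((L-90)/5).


Given values:
  L = 81.5 dBA, T = 6.1 hours
Formula: T_allowed = 8 / 2^((L - 90) / 5)
Compute exponent: (81.5 - 90) / 5 = -1.7
Compute 2^(-1.7) = 0.307786
T_allowed = 8 / 0.307786 = 25.992085 hours
Dose = (T / T_allowed) * 100
Dose = (6.1 / 25.992085) * 100 = 23.47

23.47 %


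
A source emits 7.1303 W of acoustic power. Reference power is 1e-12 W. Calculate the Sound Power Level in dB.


Given values:
  W = 7.1303 W
  W_ref = 1e-12 W
Formula: SWL = 10 * log10(W / W_ref)
Compute ratio: W / W_ref = 7130300000000
Compute log10: log10(7130300000000) = 12.853108
Multiply: SWL = 10 * 12.853108 = 128.53

128.53 dB


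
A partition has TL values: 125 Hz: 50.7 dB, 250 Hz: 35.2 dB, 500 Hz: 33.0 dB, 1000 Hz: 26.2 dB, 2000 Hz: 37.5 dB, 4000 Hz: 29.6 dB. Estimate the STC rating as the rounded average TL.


Given TL values at each frequency:
  125 Hz: 50.7 dB
  250 Hz: 35.2 dB
  500 Hz: 33.0 dB
  1000 Hz: 26.2 dB
  2000 Hz: 37.5 dB
  4000 Hz: 29.6 dB
Formula: STC ~ round(average of TL values)
Sum = 50.7 + 35.2 + 33.0 + 26.2 + 37.5 + 29.6 = 212.2
Average = 212.2 / 6 = 35.37
Rounded: 35

35


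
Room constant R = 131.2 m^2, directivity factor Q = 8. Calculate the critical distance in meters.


Given values:
  R = 131.2 m^2, Q = 8
Formula: d_c = 0.141 * sqrt(Q * R)
Compute Q * R = 8 * 131.2 = 1049.6
Compute sqrt(1049.6) = 32.3975
d_c = 0.141 * 32.3975 = 4.568

4.568 m


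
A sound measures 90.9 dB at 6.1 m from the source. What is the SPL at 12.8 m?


Given values:
  SPL1 = 90.9 dB, r1 = 6.1 m, r2 = 12.8 m
Formula: SPL2 = SPL1 - 20 * log10(r2 / r1)
Compute ratio: r2 / r1 = 12.8 / 6.1 = 2.0984
Compute log10: log10(2.0984) = 0.321888
Compute drop: 20 * 0.321888 = 6.4378
SPL2 = 90.9 - 6.4378 = 84.46

84.46 dB


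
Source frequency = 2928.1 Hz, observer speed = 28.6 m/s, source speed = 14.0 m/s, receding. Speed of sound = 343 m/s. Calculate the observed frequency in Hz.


Given values:
  f_s = 2928.1 Hz, v_o = 28.6 m/s, v_s = 14.0 m/s
  Direction: receding
Formula: f_o = f_s * (c - v_o) / (c + v_s)
Numerator: c - v_o = 343 - 28.6 = 314.4
Denominator: c + v_s = 343 + 14.0 = 357.0
f_o = 2928.1 * 314.4 / 357.0 = 2578.7

2578.7 Hz


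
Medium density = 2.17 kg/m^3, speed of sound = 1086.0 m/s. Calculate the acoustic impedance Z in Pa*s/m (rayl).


Given values:
  rho = 2.17 kg/m^3
  c = 1086.0 m/s
Formula: Z = rho * c
Z = 2.17 * 1086.0
Z = 2356.62

2356.62 rayl


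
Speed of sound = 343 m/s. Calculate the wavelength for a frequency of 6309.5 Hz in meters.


Given values:
  c = 343 m/s, f = 6309.5 Hz
Formula: lambda = c / f
lambda = 343 / 6309.5
lambda = 0.0544

0.0544 m


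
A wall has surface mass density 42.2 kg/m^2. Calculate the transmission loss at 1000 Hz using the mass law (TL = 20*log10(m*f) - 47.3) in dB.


Given values:
  m = 42.2 kg/m^2, f = 1000 Hz
Formula: TL = 20 * log10(m * f) - 47.3
Compute m * f = 42.2 * 1000 = 42200.0
Compute log10(42200.0) = 4.625312
Compute 20 * 4.625312 = 92.5062
TL = 92.5062 - 47.3 = 45.21

45.21 dB


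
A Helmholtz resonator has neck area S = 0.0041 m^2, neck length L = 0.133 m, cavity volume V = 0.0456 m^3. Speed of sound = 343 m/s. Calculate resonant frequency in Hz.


Given values:
  S = 0.0041 m^2, L = 0.133 m, V = 0.0456 m^3, c = 343 m/s
Formula: f = (c / (2*pi)) * sqrt(S / (V * L))
Compute V * L = 0.0456 * 0.133 = 0.0060648
Compute S / (V * L) = 0.0041 / 0.0060648 = 0.676
Compute sqrt(0.676) = 0.822192
Compute c / (2*pi) = 343 / 6.283185 = 54.590148
f = 54.590148 * 0.822192 = 44.88

44.88 Hz


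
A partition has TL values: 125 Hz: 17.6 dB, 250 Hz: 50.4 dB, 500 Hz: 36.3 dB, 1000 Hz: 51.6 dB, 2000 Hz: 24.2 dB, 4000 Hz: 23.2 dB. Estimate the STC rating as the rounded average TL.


Given TL values at each frequency:
  125 Hz: 17.6 dB
  250 Hz: 50.4 dB
  500 Hz: 36.3 dB
  1000 Hz: 51.6 dB
  2000 Hz: 24.2 dB
  4000 Hz: 23.2 dB
Formula: STC ~ round(average of TL values)
Sum = 17.6 + 50.4 + 36.3 + 51.6 + 24.2 + 23.2 = 203.3
Average = 203.3 / 6 = 33.88
Rounded: 34

34


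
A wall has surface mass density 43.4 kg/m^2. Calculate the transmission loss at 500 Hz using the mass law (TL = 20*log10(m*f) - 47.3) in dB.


Given values:
  m = 43.4 kg/m^2, f = 500 Hz
Formula: TL = 20 * log10(m * f) - 47.3
Compute m * f = 43.4 * 500 = 21700.0
Compute log10(21700.0) = 4.33646
Compute 20 * 4.33646 = 86.7292
TL = 86.7292 - 47.3 = 39.43

39.43 dB


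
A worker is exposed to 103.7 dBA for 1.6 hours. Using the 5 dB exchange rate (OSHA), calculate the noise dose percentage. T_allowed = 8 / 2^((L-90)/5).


Given values:
  L = 103.7 dBA, T = 1.6 hours
Formula: T_allowed = 8 / 2^((L - 90) / 5)
Compute exponent: (103.7 - 90) / 5 = 2.74
Compute 2^(2.74) = 6.680703
T_allowed = 8 / 6.680703 = 1.197479 hours
Dose = (T / T_allowed) * 100
Dose = (1.6 / 1.197479) * 100 = 133.61

133.61 %


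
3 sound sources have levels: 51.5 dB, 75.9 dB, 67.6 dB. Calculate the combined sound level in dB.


Formula: L_total = 10 * log10( sum(10^(Li/10)) )
  Source 1: 10^(51.5/10) = 141253.7545
  Source 2: 10^(75.9/10) = 38904514.4994
  Source 3: 10^(67.6/10) = 5754399.3734
Sum of linear values = 44800167.6273
L_total = 10 * log10(44800167.6273) = 76.51

76.51 dB


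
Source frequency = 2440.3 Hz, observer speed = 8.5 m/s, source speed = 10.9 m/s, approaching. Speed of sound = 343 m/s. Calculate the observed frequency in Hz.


Given values:
  f_s = 2440.3 Hz, v_o = 8.5 m/s, v_s = 10.9 m/s
  Direction: approaching
Formula: f_o = f_s * (c + v_o) / (c - v_s)
Numerator: c + v_o = 343 + 8.5 = 351.5
Denominator: c - v_s = 343 - 10.9 = 332.1
f_o = 2440.3 * 351.5 / 332.1 = 2582.85

2582.85 Hz


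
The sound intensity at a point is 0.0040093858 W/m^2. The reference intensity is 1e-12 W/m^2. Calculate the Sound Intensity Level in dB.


Given values:
  I = 0.0040093858 W/m^2
  I_ref = 1e-12 W/m^2
Formula: SIL = 10 * log10(I / I_ref)
Compute ratio: I / I_ref = 4009385800
Compute log10: log10(4009385800) = 9.603078
Multiply: SIL = 10 * 9.603078 = 96.03

96.03 dB


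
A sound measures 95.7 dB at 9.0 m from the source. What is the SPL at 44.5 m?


Given values:
  SPL1 = 95.7 dB, r1 = 9.0 m, r2 = 44.5 m
Formula: SPL2 = SPL1 - 20 * log10(r2 / r1)
Compute ratio: r2 / r1 = 44.5 / 9.0 = 4.9444
Compute log10: log10(4.9444) = 0.694114
Compute drop: 20 * 0.694114 = 13.8823
SPL2 = 95.7 - 13.8823 = 81.82

81.82 dB


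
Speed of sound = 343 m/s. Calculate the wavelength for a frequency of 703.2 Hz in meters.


Given values:
  c = 343 m/s, f = 703.2 Hz
Formula: lambda = c / f
lambda = 343 / 703.2
lambda = 0.4878

0.4878 m


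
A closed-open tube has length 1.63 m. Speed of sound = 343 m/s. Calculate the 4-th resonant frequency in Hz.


Given values:
  Tube type: closed-open, L = 1.63 m, c = 343 m/s, n = 4
Formula: f_n = (2n - 1) * c / (4 * L)
Compute 2n - 1 = 2*4 - 1 = 7
Compute 4 * L = 4 * 1.63 = 6.52
f = 7 * 343 / 6.52
f = 368.25

368.25 Hz


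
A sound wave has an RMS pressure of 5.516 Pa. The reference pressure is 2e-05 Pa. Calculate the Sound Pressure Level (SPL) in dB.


Given values:
  p = 5.516 Pa
  p_ref = 2e-05 Pa
Formula: SPL = 20 * log10(p / p_ref)
Compute ratio: p / p_ref = 5.516 / 2e-05 = 275800
Compute log10: log10(275800) = 5.440594
Multiply: SPL = 20 * 5.440594 = 108.81

108.81 dB


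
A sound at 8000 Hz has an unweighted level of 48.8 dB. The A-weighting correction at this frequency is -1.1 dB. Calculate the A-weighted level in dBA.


Given values:
  SPL = 48.8 dB
  A-weighting at 8000 Hz = -1.1 dB
Formula: L_A = SPL + A_weight
L_A = 48.8 + (-1.1)
L_A = 47.7

47.7 dBA


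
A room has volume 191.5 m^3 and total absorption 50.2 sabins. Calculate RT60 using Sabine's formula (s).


Given values:
  V = 191.5 m^3
  A = 50.2 sabins
Formula: RT60 = 0.161 * V / A
Numerator: 0.161 * 191.5 = 30.8315
RT60 = 30.8315 / 50.2 = 0.614

0.614 s


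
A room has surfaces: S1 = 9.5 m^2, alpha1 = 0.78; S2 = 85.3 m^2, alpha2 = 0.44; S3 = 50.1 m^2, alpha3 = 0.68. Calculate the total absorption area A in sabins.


Given surfaces:
  Surface 1: 9.5 * 0.78 = 7.41
  Surface 2: 85.3 * 0.44 = 37.532
  Surface 3: 50.1 * 0.68 = 34.068
Formula: A = sum(Si * alpha_i)
A = 7.41 + 37.532 + 34.068
A = 79.01

79.01 sabins


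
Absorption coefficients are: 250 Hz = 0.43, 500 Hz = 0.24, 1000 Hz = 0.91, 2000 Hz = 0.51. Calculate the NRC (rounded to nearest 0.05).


Given values:
  a_250 = 0.43, a_500 = 0.24
  a_1000 = 0.91, a_2000 = 0.51
Formula: NRC = (a250 + a500 + a1000 + a2000) / 4
Sum = 0.43 + 0.24 + 0.91 + 0.51 = 2.09
NRC = 2.09 / 4 = 0.5225
Rounded to nearest 0.05: 0.5

0.5


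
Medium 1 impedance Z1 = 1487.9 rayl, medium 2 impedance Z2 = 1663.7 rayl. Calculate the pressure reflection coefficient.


Given values:
  Z1 = 1487.9 rayl, Z2 = 1663.7 rayl
Formula: R = (Z2 - Z1) / (Z2 + Z1)
Numerator: Z2 - Z1 = 1663.7 - 1487.9 = 175.8
Denominator: Z2 + Z1 = 1663.7 + 1487.9 = 3151.6
R = 175.8 / 3151.6 = 0.0558

0.0558


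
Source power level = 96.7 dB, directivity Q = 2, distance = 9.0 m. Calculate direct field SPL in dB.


Given values:
  Lw = 96.7 dB, Q = 2, r = 9.0 m
Formula: SPL = Lw + 10 * log10(Q / (4 * pi * r^2))
Compute 4 * pi * r^2 = 4 * pi * 9.0^2 = 1017.876
Compute Q / denom = 2 / 1017.876 = 0.00196488
Compute 10 * log10(0.00196488) = -27.0666
SPL = 96.7 + (-27.0666) = 69.63

69.63 dB


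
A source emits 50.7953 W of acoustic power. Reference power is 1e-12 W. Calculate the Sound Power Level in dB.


Given values:
  W = 50.7953 W
  W_ref = 1e-12 W
Formula: SWL = 10 * log10(W / W_ref)
Compute ratio: W / W_ref = 50795300000000
Compute log10: log10(50795300000000) = 13.705824
Multiply: SWL = 10 * 13.705824 = 137.06

137.06 dB


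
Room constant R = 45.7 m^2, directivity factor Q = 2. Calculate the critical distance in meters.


Given values:
  R = 45.7 m^2, Q = 2
Formula: d_c = 0.141 * sqrt(Q * R)
Compute Q * R = 2 * 45.7 = 91.4
Compute sqrt(91.4) = 9.5603
d_c = 0.141 * 9.5603 = 1.348

1.348 m


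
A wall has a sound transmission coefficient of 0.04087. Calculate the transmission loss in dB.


Given values:
  tau = 0.04087
Formula: TL = 10 * log10(1 / tau)
Compute 1 / tau = 1 / 0.04087 = 24.4678
Compute log10(24.4678) = 1.388595
TL = 10 * 1.388595 = 13.89

13.89 dB


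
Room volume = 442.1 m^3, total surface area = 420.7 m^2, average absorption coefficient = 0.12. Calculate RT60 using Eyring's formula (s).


Given values:
  V = 442.1 m^3, S = 420.7 m^2, alpha = 0.12
Formula: RT60 = 0.161 * V / (-S * ln(1 - alpha))
Compute ln(1 - 0.12) = ln(0.88) = -0.127833
Denominator: -420.7 * -0.127833 = 53.7793
Numerator: 0.161 * 442.1 = 71.1781
RT60 = 71.1781 / 53.7793 = 1.324

1.324 s


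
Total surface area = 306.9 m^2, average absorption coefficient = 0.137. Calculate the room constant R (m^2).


Given values:
  S = 306.9 m^2, alpha = 0.137
Formula: R = S * alpha / (1 - alpha)
Numerator: 306.9 * 0.137 = 42.0453
Denominator: 1 - 0.137 = 0.863
R = 42.0453 / 0.863 = 48.72

48.72 m^2


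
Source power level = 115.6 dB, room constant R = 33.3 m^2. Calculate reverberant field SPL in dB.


Given values:
  Lw = 115.6 dB, R = 33.3 m^2
Formula: SPL = Lw + 10 * log10(4 / R)
Compute 4 / R = 4 / 33.3 = 0.12012
Compute 10 * log10(0.12012) = -9.2038
SPL = 115.6 + (-9.2038) = 106.4

106.4 dB


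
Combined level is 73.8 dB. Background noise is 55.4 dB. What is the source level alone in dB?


Given values:
  L_total = 73.8 dB, L_bg = 55.4 dB
Formula: L_source = 10 * log10(10^(L_total/10) - 10^(L_bg/10))
Convert to linear:
  10^(73.8/10) = 23988329.1902
  10^(55.4/10) = 346736.8505
Difference: 23988329.1902 - 346736.8505 = 23641592.3397
L_source = 10 * log10(23641592.3397) = 73.74

73.74 dB


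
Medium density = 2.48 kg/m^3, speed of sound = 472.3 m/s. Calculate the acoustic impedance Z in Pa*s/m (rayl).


Given values:
  rho = 2.48 kg/m^3
  c = 472.3 m/s
Formula: Z = rho * c
Z = 2.48 * 472.3
Z = 1171.3

1171.3 rayl


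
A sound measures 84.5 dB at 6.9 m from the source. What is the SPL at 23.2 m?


Given values:
  SPL1 = 84.5 dB, r1 = 6.9 m, r2 = 23.2 m
Formula: SPL2 = SPL1 - 20 * log10(r2 / r1)
Compute ratio: r2 / r1 = 23.2 / 6.9 = 3.3623
Compute log10: log10(3.3623) = 0.526636
Compute drop: 20 * 0.526636 = 10.5327
SPL2 = 84.5 - 10.5327 = 73.97

73.97 dB


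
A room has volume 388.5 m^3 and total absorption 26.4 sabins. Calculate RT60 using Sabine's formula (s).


Given values:
  V = 388.5 m^3
  A = 26.4 sabins
Formula: RT60 = 0.161 * V / A
Numerator: 0.161 * 388.5 = 62.5485
RT60 = 62.5485 / 26.4 = 2.369

2.369 s


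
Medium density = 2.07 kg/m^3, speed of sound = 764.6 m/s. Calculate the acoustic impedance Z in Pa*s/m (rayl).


Given values:
  rho = 2.07 kg/m^3
  c = 764.6 m/s
Formula: Z = rho * c
Z = 2.07 * 764.6
Z = 1582.72

1582.72 rayl


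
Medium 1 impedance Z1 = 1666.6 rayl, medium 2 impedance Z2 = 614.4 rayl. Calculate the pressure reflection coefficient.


Given values:
  Z1 = 1666.6 rayl, Z2 = 614.4 rayl
Formula: R = (Z2 - Z1) / (Z2 + Z1)
Numerator: Z2 - Z1 = 614.4 - 1666.6 = -1052.2
Denominator: Z2 + Z1 = 614.4 + 1666.6 = 2281.0
R = -1052.2 / 2281.0 = -0.4613

-0.4613


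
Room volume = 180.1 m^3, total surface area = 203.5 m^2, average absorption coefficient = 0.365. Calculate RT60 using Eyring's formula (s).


Given values:
  V = 180.1 m^3, S = 203.5 m^2, alpha = 0.365
Formula: RT60 = 0.161 * V / (-S * ln(1 - alpha))
Compute ln(1 - 0.365) = ln(0.635) = -0.45413
Denominator: -203.5 * -0.45413 = 92.4155
Numerator: 0.161 * 180.1 = 28.9961
RT60 = 28.9961 / 92.4155 = 0.314

0.314 s


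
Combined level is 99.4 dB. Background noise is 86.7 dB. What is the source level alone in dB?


Given values:
  L_total = 99.4 dB, L_bg = 86.7 dB
Formula: L_source = 10 * log10(10^(L_total/10) - 10^(L_bg/10))
Convert to linear:
  10^(99.4/10) = 8709635899.5608
  10^(86.7/10) = 467735141.2872
Difference: 8709635899.5608 - 467735141.2872 = 8241900758.2736
L_source = 10 * log10(8241900758.2736) = 99.16

99.16 dB


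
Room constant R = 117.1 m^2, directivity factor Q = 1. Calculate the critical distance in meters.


Given values:
  R = 117.1 m^2, Q = 1
Formula: d_c = 0.141 * sqrt(Q * R)
Compute Q * R = 1 * 117.1 = 117.1
Compute sqrt(117.1) = 10.8213
d_c = 0.141 * 10.8213 = 1.526

1.526 m


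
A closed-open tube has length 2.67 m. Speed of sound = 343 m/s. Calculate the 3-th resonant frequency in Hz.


Given values:
  Tube type: closed-open, L = 2.67 m, c = 343 m/s, n = 3
Formula: f_n = (2n - 1) * c / (4 * L)
Compute 2n - 1 = 2*3 - 1 = 5
Compute 4 * L = 4 * 2.67 = 10.68
f = 5 * 343 / 10.68
f = 160.58

160.58 Hz


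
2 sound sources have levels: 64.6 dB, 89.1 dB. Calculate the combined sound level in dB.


Formula: L_total = 10 * log10( sum(10^(Li/10)) )
  Source 1: 10^(64.6/10) = 2884031.5031
  Source 2: 10^(89.1/10) = 812830516.1641
Sum of linear values = 815714547.6672
L_total = 10 * log10(815714547.6672) = 89.12

89.12 dB


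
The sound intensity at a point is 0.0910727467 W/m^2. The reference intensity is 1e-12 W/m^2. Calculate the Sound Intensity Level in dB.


Given values:
  I = 0.0910727467 W/m^2
  I_ref = 1e-12 W/m^2
Formula: SIL = 10 * log10(I / I_ref)
Compute ratio: I / I_ref = 91072746700
Compute log10: log10(91072746700) = 10.959388
Multiply: SIL = 10 * 10.959388 = 109.59

109.59 dB


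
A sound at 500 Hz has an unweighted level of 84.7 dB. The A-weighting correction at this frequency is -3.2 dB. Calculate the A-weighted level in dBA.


Given values:
  SPL = 84.7 dB
  A-weighting at 500 Hz = -3.2 dB
Formula: L_A = SPL + A_weight
L_A = 84.7 + (-3.2)
L_A = 81.5

81.5 dBA


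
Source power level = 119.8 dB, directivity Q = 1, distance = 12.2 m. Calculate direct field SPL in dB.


Given values:
  Lw = 119.8 dB, Q = 1, r = 12.2 m
Formula: SPL = Lw + 10 * log10(Q / (4 * pi * r^2))
Compute 4 * pi * r^2 = 4 * pi * 12.2^2 = 1870.3786
Compute Q / denom = 1 / 1870.3786 = 0.00053465
Compute 10 * log10(0.00053465) = -32.7193
SPL = 119.8 + (-32.7193) = 87.08

87.08 dB


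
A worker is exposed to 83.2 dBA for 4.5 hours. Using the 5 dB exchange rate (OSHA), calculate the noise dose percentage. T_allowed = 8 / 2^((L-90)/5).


Given values:
  L = 83.2 dBA, T = 4.5 hours
Formula: T_allowed = 8 / 2^((L - 90) / 5)
Compute exponent: (83.2 - 90) / 5 = -1.36
Compute 2^(-1.36) = 0.389582
T_allowed = 8 / 0.389582 = 20.53483 hours
Dose = (T / T_allowed) * 100
Dose = (4.5 / 20.53483) * 100 = 21.91

21.91 %


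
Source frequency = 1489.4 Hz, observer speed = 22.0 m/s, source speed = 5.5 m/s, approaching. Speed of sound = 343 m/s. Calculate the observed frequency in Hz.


Given values:
  f_s = 1489.4 Hz, v_o = 22.0 m/s, v_s = 5.5 m/s
  Direction: approaching
Formula: f_o = f_s * (c + v_o) / (c - v_s)
Numerator: c + v_o = 343 + 22.0 = 365.0
Denominator: c - v_s = 343 - 5.5 = 337.5
f_o = 1489.4 * 365.0 / 337.5 = 1610.76

1610.76 Hz


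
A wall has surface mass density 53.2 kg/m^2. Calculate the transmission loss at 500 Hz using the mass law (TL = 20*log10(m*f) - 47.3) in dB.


Given values:
  m = 53.2 kg/m^2, f = 500 Hz
Formula: TL = 20 * log10(m * f) - 47.3
Compute m * f = 53.2 * 500 = 26600.0
Compute log10(26600.0) = 4.424882
Compute 20 * 4.424882 = 88.4976
TL = 88.4976 - 47.3 = 41.2

41.2 dB


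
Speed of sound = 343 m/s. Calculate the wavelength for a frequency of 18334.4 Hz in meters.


Given values:
  c = 343 m/s, f = 18334.4 Hz
Formula: lambda = c / f
lambda = 343 / 18334.4
lambda = 0.0187

0.0187 m


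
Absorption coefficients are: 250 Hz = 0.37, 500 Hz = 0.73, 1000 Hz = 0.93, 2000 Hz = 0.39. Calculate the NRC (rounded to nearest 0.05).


Given values:
  a_250 = 0.37, a_500 = 0.73
  a_1000 = 0.93, a_2000 = 0.39
Formula: NRC = (a250 + a500 + a1000 + a2000) / 4
Sum = 0.37 + 0.73 + 0.93 + 0.39 = 2.42
NRC = 2.42 / 4 = 0.605
Rounded to nearest 0.05: 0.6

0.6


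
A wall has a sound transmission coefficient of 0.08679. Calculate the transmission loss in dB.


Given values:
  tau = 0.08679
Formula: TL = 10 * log10(1 / tau)
Compute 1 / tau = 1 / 0.08679 = 11.5221
Compute log10(11.5221) = 1.061532
TL = 10 * 1.061532 = 10.62

10.62 dB


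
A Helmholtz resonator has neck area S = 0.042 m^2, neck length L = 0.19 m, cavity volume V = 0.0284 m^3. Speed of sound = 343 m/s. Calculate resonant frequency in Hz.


Given values:
  S = 0.042 m^2, L = 0.19 m, V = 0.0284 m^3, c = 343 m/s
Formula: f = (c / (2*pi)) * sqrt(S / (V * L))
Compute V * L = 0.0284 * 0.19 = 0.005396
Compute S / (V * L) = 0.042 / 0.005396 = 7.7835
Compute sqrt(7.7835) = 2.789892
Compute c / (2*pi) = 343 / 6.283185 = 54.590148
f = 54.590148 * 2.789892 = 152.3

152.3 Hz


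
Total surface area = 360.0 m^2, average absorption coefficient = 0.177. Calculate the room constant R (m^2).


Given values:
  S = 360.0 m^2, alpha = 0.177
Formula: R = S * alpha / (1 - alpha)
Numerator: 360.0 * 0.177 = 63.72
Denominator: 1 - 0.177 = 0.823
R = 63.72 / 0.823 = 77.42

77.42 m^2


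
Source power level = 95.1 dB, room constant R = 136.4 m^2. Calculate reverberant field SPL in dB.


Given values:
  Lw = 95.1 dB, R = 136.4 m^2
Formula: SPL = Lw + 10 * log10(4 / R)
Compute 4 / R = 4 / 136.4 = 0.029326
Compute 10 * log10(0.029326) = -15.3275
SPL = 95.1 + (-15.3275) = 79.77

79.77 dB


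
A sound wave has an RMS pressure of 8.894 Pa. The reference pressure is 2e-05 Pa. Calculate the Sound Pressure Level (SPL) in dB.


Given values:
  p = 8.894 Pa
  p_ref = 2e-05 Pa
Formula: SPL = 20 * log10(p / p_ref)
Compute ratio: p / p_ref = 8.894 / 2e-05 = 444700
Compute log10: log10(444700) = 5.648067
Multiply: SPL = 20 * 5.648067 = 112.96

112.96 dB


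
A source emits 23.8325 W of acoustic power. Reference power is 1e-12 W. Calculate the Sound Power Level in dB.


Given values:
  W = 23.8325 W
  W_ref = 1e-12 W
Formula: SWL = 10 * log10(W / W_ref)
Compute ratio: W / W_ref = 23832500000000
Compute log10: log10(23832500000000) = 13.37717
Multiply: SWL = 10 * 13.37717 = 133.77

133.77 dB


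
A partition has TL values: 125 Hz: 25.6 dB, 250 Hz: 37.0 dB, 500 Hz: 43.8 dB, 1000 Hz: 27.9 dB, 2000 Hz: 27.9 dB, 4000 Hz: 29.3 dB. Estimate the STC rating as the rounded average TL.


Given TL values at each frequency:
  125 Hz: 25.6 dB
  250 Hz: 37.0 dB
  500 Hz: 43.8 dB
  1000 Hz: 27.9 dB
  2000 Hz: 27.9 dB
  4000 Hz: 29.3 dB
Formula: STC ~ round(average of TL values)
Sum = 25.6 + 37.0 + 43.8 + 27.9 + 27.9 + 29.3 = 191.5
Average = 191.5 / 6 = 31.92
Rounded: 32

32


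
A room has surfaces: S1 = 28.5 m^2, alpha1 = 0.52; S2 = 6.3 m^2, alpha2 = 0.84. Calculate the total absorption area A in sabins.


Given surfaces:
  Surface 1: 28.5 * 0.52 = 14.82
  Surface 2: 6.3 * 0.84 = 5.292
Formula: A = sum(Si * alpha_i)
A = 14.82 + 5.292
A = 20.11

20.11 sabins


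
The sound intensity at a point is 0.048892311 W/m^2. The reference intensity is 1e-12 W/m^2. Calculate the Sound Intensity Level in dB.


Given values:
  I = 0.048892311 W/m^2
  I_ref = 1e-12 W/m^2
Formula: SIL = 10 * log10(I / I_ref)
Compute ratio: I / I_ref = 48892311000
Compute log10: log10(48892311000) = 10.689241
Multiply: SIL = 10 * 10.689241 = 106.89

106.89 dB


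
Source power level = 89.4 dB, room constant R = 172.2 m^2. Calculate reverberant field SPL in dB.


Given values:
  Lw = 89.4 dB, R = 172.2 m^2
Formula: SPL = Lw + 10 * log10(4 / R)
Compute 4 / R = 4 / 172.2 = 0.023229
Compute 10 * log10(0.023229) = -16.3397
SPL = 89.4 + (-16.3397) = 73.06

73.06 dB


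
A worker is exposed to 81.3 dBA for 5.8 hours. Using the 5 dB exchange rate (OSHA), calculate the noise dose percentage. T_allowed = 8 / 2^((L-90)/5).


Given values:
  L = 81.3 dBA, T = 5.8 hours
Formula: T_allowed = 8 / 2^((L - 90) / 5)
Compute exponent: (81.3 - 90) / 5 = -1.74
Compute 2^(-1.74) = 0.29937
T_allowed = 8 / 0.29937 = 26.722785 hours
Dose = (T / T_allowed) * 100
Dose = (5.8 / 26.722785) * 100 = 21.7

21.7 %


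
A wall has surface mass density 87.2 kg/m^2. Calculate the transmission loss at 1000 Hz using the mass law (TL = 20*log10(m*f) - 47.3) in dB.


Given values:
  m = 87.2 kg/m^2, f = 1000 Hz
Formula: TL = 20 * log10(m * f) - 47.3
Compute m * f = 87.2 * 1000 = 87200.0
Compute log10(87200.0) = 4.940516
Compute 20 * 4.940516 = 98.8103
TL = 98.8103 - 47.3 = 51.51

51.51 dB


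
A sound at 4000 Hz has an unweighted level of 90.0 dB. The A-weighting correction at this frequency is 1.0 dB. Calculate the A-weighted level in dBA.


Given values:
  SPL = 90.0 dB
  A-weighting at 4000 Hz = 1.0 dB
Formula: L_A = SPL + A_weight
L_A = 90.0 + (1.0)
L_A = 91.0

91.0 dBA


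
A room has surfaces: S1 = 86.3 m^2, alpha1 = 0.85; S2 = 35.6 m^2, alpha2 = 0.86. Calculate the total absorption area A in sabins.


Given surfaces:
  Surface 1: 86.3 * 0.85 = 73.355
  Surface 2: 35.6 * 0.86 = 30.616
Formula: A = sum(Si * alpha_i)
A = 73.355 + 30.616
A = 103.97

103.97 sabins


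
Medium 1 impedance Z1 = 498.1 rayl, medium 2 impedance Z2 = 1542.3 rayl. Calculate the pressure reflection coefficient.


Given values:
  Z1 = 498.1 rayl, Z2 = 1542.3 rayl
Formula: R = (Z2 - Z1) / (Z2 + Z1)
Numerator: Z2 - Z1 = 1542.3 - 498.1 = 1044.2
Denominator: Z2 + Z1 = 1542.3 + 498.1 = 2040.4
R = 1044.2 / 2040.4 = 0.5118

0.5118


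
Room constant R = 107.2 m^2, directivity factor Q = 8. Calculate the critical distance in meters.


Given values:
  R = 107.2 m^2, Q = 8
Formula: d_c = 0.141 * sqrt(Q * R)
Compute Q * R = 8 * 107.2 = 857.6
Compute sqrt(857.6) = 29.2848
d_c = 0.141 * 29.2848 = 4.129

4.129 m


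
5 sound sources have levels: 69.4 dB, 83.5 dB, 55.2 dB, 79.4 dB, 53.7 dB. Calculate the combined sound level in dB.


Formula: L_total = 10 * log10( sum(10^(Li/10)) )
  Source 1: 10^(69.4/10) = 8709635.8996
  Source 2: 10^(83.5/10) = 223872113.8568
  Source 3: 10^(55.2/10) = 331131.1215
  Source 4: 10^(79.4/10) = 87096358.9956
  Source 5: 10^(53.7/10) = 234422.8815
Sum of linear values = 320243662.755
L_total = 10 * log10(320243662.755) = 85.05

85.05 dB


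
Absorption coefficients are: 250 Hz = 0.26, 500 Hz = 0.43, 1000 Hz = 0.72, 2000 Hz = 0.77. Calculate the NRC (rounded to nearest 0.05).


Given values:
  a_250 = 0.26, a_500 = 0.43
  a_1000 = 0.72, a_2000 = 0.77
Formula: NRC = (a250 + a500 + a1000 + a2000) / 4
Sum = 0.26 + 0.43 + 0.72 + 0.77 = 2.18
NRC = 2.18 / 4 = 0.545
Rounded to nearest 0.05: 0.55

0.55


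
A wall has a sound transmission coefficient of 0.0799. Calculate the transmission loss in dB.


Given values:
  tau = 0.0799
Formula: TL = 10 * log10(1 / tau)
Compute 1 / tau = 1 / 0.0799 = 12.5156
Compute log10(12.5156) = 1.097452
TL = 10 * 1.097452 = 10.97

10.97 dB


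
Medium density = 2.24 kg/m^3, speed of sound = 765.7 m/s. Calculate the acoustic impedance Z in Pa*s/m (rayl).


Given values:
  rho = 2.24 kg/m^3
  c = 765.7 m/s
Formula: Z = rho * c
Z = 2.24 * 765.7
Z = 1715.17

1715.17 rayl


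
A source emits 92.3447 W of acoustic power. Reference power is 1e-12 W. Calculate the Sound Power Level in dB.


Given values:
  W = 92.3447 W
  W_ref = 1e-12 W
Formula: SWL = 10 * log10(W / W_ref)
Compute ratio: W / W_ref = 92344700000000
Compute log10: log10(92344700000000) = 13.965412
Multiply: SWL = 10 * 13.965412 = 139.65

139.65 dB


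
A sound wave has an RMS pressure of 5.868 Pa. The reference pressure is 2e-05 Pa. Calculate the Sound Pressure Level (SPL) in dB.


Given values:
  p = 5.868 Pa
  p_ref = 2e-05 Pa
Formula: SPL = 20 * log10(p / p_ref)
Compute ratio: p / p_ref = 5.868 / 2e-05 = 293400
Compute log10: log10(293400) = 5.46746
Multiply: SPL = 20 * 5.46746 = 109.35

109.35 dB


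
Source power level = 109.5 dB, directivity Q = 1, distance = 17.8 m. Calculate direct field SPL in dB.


Given values:
  Lw = 109.5 dB, Q = 1, r = 17.8 m
Formula: SPL = Lw + 10 * log10(Q / (4 * pi * r^2))
Compute 4 * pi * r^2 = 4 * pi * 17.8^2 = 3981.5289
Compute Q / denom = 1 / 3981.5289 = 0.00025116
Compute 10 * log10(0.00025116) = -36.0005
SPL = 109.5 + (-36.0005) = 73.5

73.5 dB


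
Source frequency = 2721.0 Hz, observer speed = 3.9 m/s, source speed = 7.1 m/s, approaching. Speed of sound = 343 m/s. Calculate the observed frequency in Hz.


Given values:
  f_s = 2721.0 Hz, v_o = 3.9 m/s, v_s = 7.1 m/s
  Direction: approaching
Formula: f_o = f_s * (c + v_o) / (c - v_s)
Numerator: c + v_o = 343 + 3.9 = 346.9
Denominator: c - v_s = 343 - 7.1 = 335.9
f_o = 2721.0 * 346.9 / 335.9 = 2810.11

2810.11 Hz


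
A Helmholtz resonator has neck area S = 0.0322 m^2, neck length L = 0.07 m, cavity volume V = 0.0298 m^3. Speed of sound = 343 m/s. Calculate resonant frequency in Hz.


Given values:
  S = 0.0322 m^2, L = 0.07 m, V = 0.0298 m^3, c = 343 m/s
Formula: f = (c / (2*pi)) * sqrt(S / (V * L))
Compute V * L = 0.0298 * 0.07 = 0.002086
Compute S / (V * L) = 0.0322 / 0.002086 = 15.4362
Compute sqrt(15.4362) = 3.928893
Compute c / (2*pi) = 343 / 6.283185 = 54.590148
f = 54.590148 * 3.928893 = 214.48

214.48 Hz


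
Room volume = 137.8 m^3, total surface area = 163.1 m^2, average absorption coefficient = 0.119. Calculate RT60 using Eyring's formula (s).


Given values:
  V = 137.8 m^3, S = 163.1 m^2, alpha = 0.119
Formula: RT60 = 0.161 * V / (-S * ln(1 - alpha))
Compute ln(1 - 0.119) = ln(0.881) = -0.126698
Denominator: -163.1 * -0.126698 = 20.6644
Numerator: 0.161 * 137.8 = 22.1858
RT60 = 22.1858 / 20.6644 = 1.074

1.074 s


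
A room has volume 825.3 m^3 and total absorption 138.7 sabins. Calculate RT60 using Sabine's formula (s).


Given values:
  V = 825.3 m^3
  A = 138.7 sabins
Formula: RT60 = 0.161 * V / A
Numerator: 0.161 * 825.3 = 132.8733
RT60 = 132.8733 / 138.7 = 0.958

0.958 s


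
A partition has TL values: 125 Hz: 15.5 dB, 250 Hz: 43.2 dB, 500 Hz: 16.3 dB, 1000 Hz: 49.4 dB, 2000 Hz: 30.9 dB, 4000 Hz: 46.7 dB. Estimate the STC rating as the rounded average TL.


Given TL values at each frequency:
  125 Hz: 15.5 dB
  250 Hz: 43.2 dB
  500 Hz: 16.3 dB
  1000 Hz: 49.4 dB
  2000 Hz: 30.9 dB
  4000 Hz: 46.7 dB
Formula: STC ~ round(average of TL values)
Sum = 15.5 + 43.2 + 16.3 + 49.4 + 30.9 + 46.7 = 202.0
Average = 202.0 / 6 = 33.67
Rounded: 34

34


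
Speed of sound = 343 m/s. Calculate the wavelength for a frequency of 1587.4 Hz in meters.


Given values:
  c = 343 m/s, f = 1587.4 Hz
Formula: lambda = c / f
lambda = 343 / 1587.4
lambda = 0.2161

0.2161 m


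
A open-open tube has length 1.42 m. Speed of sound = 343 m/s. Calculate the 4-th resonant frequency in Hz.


Given values:
  Tube type: open-open, L = 1.42 m, c = 343 m/s, n = 4
Formula: f_n = n * c / (2 * L)
Compute 2 * L = 2 * 1.42 = 2.84
f = 4 * 343 / 2.84
f = 483.1

483.1 Hz


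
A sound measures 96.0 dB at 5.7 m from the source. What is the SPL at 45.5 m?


Given values:
  SPL1 = 96.0 dB, r1 = 5.7 m, r2 = 45.5 m
Formula: SPL2 = SPL1 - 20 * log10(r2 / r1)
Compute ratio: r2 / r1 = 45.5 / 5.7 = 7.9825
Compute log10: log10(7.9825) = 0.902139
Compute drop: 20 * 0.902139 = 18.0428
SPL2 = 96.0 - 18.0428 = 77.96

77.96 dB


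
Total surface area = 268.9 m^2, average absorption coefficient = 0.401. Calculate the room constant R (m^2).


Given values:
  S = 268.9 m^2, alpha = 0.401
Formula: R = S * alpha / (1 - alpha)
Numerator: 268.9 * 0.401 = 107.8289
Denominator: 1 - 0.401 = 0.599
R = 107.8289 / 0.599 = 180.01

180.01 m^2


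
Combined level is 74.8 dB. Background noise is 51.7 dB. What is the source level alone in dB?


Given values:
  L_total = 74.8 dB, L_bg = 51.7 dB
Formula: L_source = 10 * log10(10^(L_total/10) - 10^(L_bg/10))
Convert to linear:
  10^(74.8/10) = 30199517.204
  10^(51.7/10) = 147910.8388
Difference: 30199517.204 - 147910.8388 = 30051606.3652
L_source = 10 * log10(30051606.3652) = 74.78

74.78 dB


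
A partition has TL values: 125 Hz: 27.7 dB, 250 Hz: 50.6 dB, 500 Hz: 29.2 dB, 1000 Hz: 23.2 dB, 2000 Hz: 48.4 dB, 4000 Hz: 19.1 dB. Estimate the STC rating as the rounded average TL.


Given TL values at each frequency:
  125 Hz: 27.7 dB
  250 Hz: 50.6 dB
  500 Hz: 29.2 dB
  1000 Hz: 23.2 dB
  2000 Hz: 48.4 dB
  4000 Hz: 19.1 dB
Formula: STC ~ round(average of TL values)
Sum = 27.7 + 50.6 + 29.2 + 23.2 + 48.4 + 19.1 = 198.2
Average = 198.2 / 6 = 33.03
Rounded: 33

33


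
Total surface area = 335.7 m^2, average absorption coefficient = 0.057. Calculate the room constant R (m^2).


Given values:
  S = 335.7 m^2, alpha = 0.057
Formula: R = S * alpha / (1 - alpha)
Numerator: 335.7 * 0.057 = 19.1349
Denominator: 1 - 0.057 = 0.943
R = 19.1349 / 0.943 = 20.29

20.29 m^2


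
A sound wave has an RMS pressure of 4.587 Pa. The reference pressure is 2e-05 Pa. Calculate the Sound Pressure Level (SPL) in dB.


Given values:
  p = 4.587 Pa
  p_ref = 2e-05 Pa
Formula: SPL = 20 * log10(p / p_ref)
Compute ratio: p / p_ref = 4.587 / 2e-05 = 229350
Compute log10: log10(229350) = 5.360499
Multiply: SPL = 20 * 5.360499 = 107.21

107.21 dB


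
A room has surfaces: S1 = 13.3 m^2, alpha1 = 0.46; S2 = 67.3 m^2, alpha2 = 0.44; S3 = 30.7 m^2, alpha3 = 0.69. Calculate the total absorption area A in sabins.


Given surfaces:
  Surface 1: 13.3 * 0.46 = 6.118
  Surface 2: 67.3 * 0.44 = 29.612
  Surface 3: 30.7 * 0.69 = 21.183
Formula: A = sum(Si * alpha_i)
A = 6.118 + 29.612 + 21.183
A = 56.91

56.91 sabins


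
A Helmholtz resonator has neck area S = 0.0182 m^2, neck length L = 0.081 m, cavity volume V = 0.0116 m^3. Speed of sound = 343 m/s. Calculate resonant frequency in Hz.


Given values:
  S = 0.0182 m^2, L = 0.081 m, V = 0.0116 m^3, c = 343 m/s
Formula: f = (c / (2*pi)) * sqrt(S / (V * L))
Compute V * L = 0.0116 * 0.081 = 0.0009396
Compute S / (V * L) = 0.0182 / 0.0009396 = 19.3699
Compute sqrt(19.3699) = 4.401125
Compute c / (2*pi) = 343 / 6.283185 = 54.590148
f = 54.590148 * 4.401125 = 240.26

240.26 Hz


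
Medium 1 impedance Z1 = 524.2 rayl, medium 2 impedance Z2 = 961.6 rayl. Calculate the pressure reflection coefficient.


Given values:
  Z1 = 524.2 rayl, Z2 = 961.6 rayl
Formula: R = (Z2 - Z1) / (Z2 + Z1)
Numerator: Z2 - Z1 = 961.6 - 524.2 = 437.4
Denominator: Z2 + Z1 = 961.6 + 524.2 = 1485.8
R = 437.4 / 1485.8 = 0.2944

0.2944


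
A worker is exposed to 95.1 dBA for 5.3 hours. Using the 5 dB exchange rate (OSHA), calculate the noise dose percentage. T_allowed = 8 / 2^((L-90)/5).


Given values:
  L = 95.1 dBA, T = 5.3 hours
Formula: T_allowed = 8 / 2^((L - 90) / 5)
Compute exponent: (95.1 - 90) / 5 = 1.02
Compute 2^(1.02) = 2.027919
T_allowed = 8 / 2.027919 = 3.944931 hours
Dose = (T / T_allowed) * 100
Dose = (5.3 / 3.944931) * 100 = 134.35

134.35 %


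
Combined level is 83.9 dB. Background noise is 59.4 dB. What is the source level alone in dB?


Given values:
  L_total = 83.9 dB, L_bg = 59.4 dB
Formula: L_source = 10 * log10(10^(L_total/10) - 10^(L_bg/10))
Convert to linear:
  10^(83.9/10) = 245470891.5685
  10^(59.4/10) = 870963.59
Difference: 245470891.5685 - 870963.59 = 244599927.9785
L_source = 10 * log10(244599927.9785) = 83.88

83.88 dB


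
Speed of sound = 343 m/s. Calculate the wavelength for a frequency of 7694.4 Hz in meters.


Given values:
  c = 343 m/s, f = 7694.4 Hz
Formula: lambda = c / f
lambda = 343 / 7694.4
lambda = 0.0446

0.0446 m


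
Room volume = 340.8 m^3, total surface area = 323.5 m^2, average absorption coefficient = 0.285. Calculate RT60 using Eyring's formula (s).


Given values:
  V = 340.8 m^3, S = 323.5 m^2, alpha = 0.285
Formula: RT60 = 0.161 * V / (-S * ln(1 - alpha))
Compute ln(1 - 0.285) = ln(0.715) = -0.335473
Denominator: -323.5 * -0.335473 = 108.5255
Numerator: 0.161 * 340.8 = 54.8688
RT60 = 54.8688 / 108.5255 = 0.506

0.506 s


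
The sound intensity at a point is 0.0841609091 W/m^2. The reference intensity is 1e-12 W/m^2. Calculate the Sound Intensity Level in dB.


Given values:
  I = 0.0841609091 W/m^2
  I_ref = 1e-12 W/m^2
Formula: SIL = 10 * log10(I / I_ref)
Compute ratio: I / I_ref = 84160909100
Compute log10: log10(84160909100) = 10.92511
Multiply: SIL = 10 * 10.92511 = 109.25

109.25 dB


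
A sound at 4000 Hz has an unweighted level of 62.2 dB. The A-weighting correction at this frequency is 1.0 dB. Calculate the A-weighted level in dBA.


Given values:
  SPL = 62.2 dB
  A-weighting at 4000 Hz = 1.0 dB
Formula: L_A = SPL + A_weight
L_A = 62.2 + (1.0)
L_A = 63.2

63.2 dBA
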